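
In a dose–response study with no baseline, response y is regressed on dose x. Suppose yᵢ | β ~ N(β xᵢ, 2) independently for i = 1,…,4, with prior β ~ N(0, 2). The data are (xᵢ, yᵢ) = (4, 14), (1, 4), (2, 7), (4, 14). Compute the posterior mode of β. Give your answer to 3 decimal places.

β̂_MAP = 3.421

log p(β | y) = −Σ(yᵢ − βxᵢ)²/(2·2) − β²/(2·2) + const.
Setting the derivative to zero: Σxᵢ(yᵢ − βxᵢ)/2 − β/2 = 0, so β = Σxᵢyᵢ / (Σxᵢ² + σ²/τ²).
Σxᵢyᵢ = 4·14 + 1·4 + 2·7 + 4·14 = 130; Σxᵢ² = 37; σ²/τ² = 1.
β̂_MAP = 130 / (37 + 1) = 130/38 ≈ 3.421.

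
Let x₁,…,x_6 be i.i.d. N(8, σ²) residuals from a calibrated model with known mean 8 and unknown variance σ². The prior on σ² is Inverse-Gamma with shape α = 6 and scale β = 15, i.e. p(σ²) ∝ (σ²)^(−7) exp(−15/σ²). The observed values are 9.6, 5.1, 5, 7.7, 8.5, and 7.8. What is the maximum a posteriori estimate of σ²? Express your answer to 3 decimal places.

σ̂²_MAP = 2.518

Sum of squared deviations about the known mean: SS = (9.6−8)² + (5.1−8)² + (5−8)² + (7.7−8)² + (8.5−8)² + (7.8−8)² = 20.35.
The Normal likelihood contributes (σ²)^(−n/2) exp(−SS/(2σ²)), so the posterior is Inverse-Gamma(α + n/2, β + SS/2) = Inverse-Gamma(9, 25.175).
The mode of Inverse-Gamma(a, b) is b/(a+1) = 25.175/10 ≈ 2.518.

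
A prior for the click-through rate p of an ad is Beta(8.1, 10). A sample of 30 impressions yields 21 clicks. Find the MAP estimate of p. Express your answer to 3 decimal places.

Prior: Beta(8.1, 10).
Data: 21 successes in 30 trials. The binomial likelihood contributes p^21(1−p)^9, so the posterior is Beta(8.1+21, 10+9) = Beta(29.1, 19).
For Beta(a, b) with a, b > 1 the mode is (a−1)/(a+b−2) = 28.1/46.1 ≈ 0.610.

p̂_MAP = 0.610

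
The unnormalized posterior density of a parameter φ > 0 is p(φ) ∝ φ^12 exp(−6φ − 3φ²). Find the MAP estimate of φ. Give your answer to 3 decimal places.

ℓ'(φ) = 12/φ − 6 − 6φ. Setting this to zero and multiplying by φ: 6φ² + 6φ − 12 = 0.
φ = (−6 + √(6² + 4·6·12)) / (2·6) = (−6 + √324) / 12 = (−6 + 18)/12 = 1.
ℓ''(φ) = −12/φ² − 6 < 0, confirming a maximum.

φ̂_MAP = 1.000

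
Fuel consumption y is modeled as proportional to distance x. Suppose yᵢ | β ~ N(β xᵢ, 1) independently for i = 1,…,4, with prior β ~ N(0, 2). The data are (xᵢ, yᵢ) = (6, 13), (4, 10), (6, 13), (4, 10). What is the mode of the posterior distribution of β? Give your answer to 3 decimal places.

β̂_MAP = 2.258

log p(β | y) = −Σ(yᵢ − βxᵢ)²/(2·1) − β²/(2·2) + const.
Setting the derivative to zero: Σxᵢ(yᵢ − βxᵢ)/1 − β/2 = 0, so β = Σxᵢyᵢ / (Σxᵢ² + σ²/τ²).
Σxᵢyᵢ = 6·13 + 4·10 + 6·13 + 4·10 = 236; Σxᵢ² = 104; σ²/τ² = 0.5.
β̂_MAP = 236 / (104 + 0.5) = 236/104.5 ≈ 2.258.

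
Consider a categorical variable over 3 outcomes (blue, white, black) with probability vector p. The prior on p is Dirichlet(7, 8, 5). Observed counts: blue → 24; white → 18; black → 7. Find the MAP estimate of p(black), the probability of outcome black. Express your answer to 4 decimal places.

The posterior is Dirichlet(αᵢ + nᵢ) = Dirichlet(31, 26, 12).
For a Dirichlet(a₁,…,a_K) with all aᵢ > 1, the mode has j-th component (aⱼ − 1)/(Σaᵢ − K).
Here Σaᵢ = 69 and K = 3, so p(black) = (12 − 1)/(69 − 3) = 11/66 ≈ 0.1667.

MAP estimate of p(black) = 0.1667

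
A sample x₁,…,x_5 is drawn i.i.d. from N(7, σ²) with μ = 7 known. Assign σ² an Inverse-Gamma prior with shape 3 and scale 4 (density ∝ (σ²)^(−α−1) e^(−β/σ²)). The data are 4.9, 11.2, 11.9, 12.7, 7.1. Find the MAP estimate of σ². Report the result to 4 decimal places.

σ̂²_MAP = 6.6585

Sum of squared deviations about the known mean: SS = (4.9−7)² + (11.2−7)² + (11.9−7)² + (12.7−7)² + (7.1−7)² = 78.56.
The Normal likelihood contributes (σ²)^(−n/2) exp(−SS/(2σ²)), so the posterior is Inverse-Gamma(α + n/2, β + SS/2) = Inverse-Gamma(5.5, 43.28).
The mode of Inverse-Gamma(a, b) is b/(a+1) = 43.28/6.5 ≈ 6.6585.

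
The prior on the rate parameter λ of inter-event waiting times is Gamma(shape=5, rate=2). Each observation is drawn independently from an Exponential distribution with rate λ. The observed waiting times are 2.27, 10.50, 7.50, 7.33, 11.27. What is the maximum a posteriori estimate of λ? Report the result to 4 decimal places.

λ̂_MAP = 0.2202

The Exponential(rate=λ) likelihood is ∝ λ^n e^(−λΣtᵢ). Here n = 5 and Σtᵢ = 2.27 + 10.50 + 7.50 + 7.33 + 11.27 = 38.87.
Posterior ∝ λ^4e^(−2λ) · λ^5e^(−38.87λ) = λ^9e^(−40.87λ), i.e. Gamma(10, 40.87).
Mode = (a−1)/b = 9/40.87 ≈ 0.2202.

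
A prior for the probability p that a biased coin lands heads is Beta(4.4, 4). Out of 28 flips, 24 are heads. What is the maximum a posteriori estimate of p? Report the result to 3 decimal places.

p̂_MAP = 0.797

Prior: Beta(4.4, 4).
Data: 24 successes in 28 trials. The binomial likelihood contributes p^24(1−p)^4, so the posterior is Beta(4.4+24, 4+4) = Beta(28.4, 8).
For Beta(a, b) with a, b > 1 the mode is (a−1)/(a+b−2) = 27.4/34.4 ≈ 0.797.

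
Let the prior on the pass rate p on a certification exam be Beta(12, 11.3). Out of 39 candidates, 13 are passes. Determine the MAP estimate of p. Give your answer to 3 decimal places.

Prior: Beta(12, 11.3).
Data: 13 successes in 39 trials. The binomial likelihood contributes p^13(1−p)^26, so the posterior is Beta(12+13, 11.3+26) = Beta(25, 37.3).
For Beta(a, b) with a, b > 1 the mode is (a−1)/(a+b−2) = 24/60.3 ≈ 0.398.

p̂_MAP = 0.398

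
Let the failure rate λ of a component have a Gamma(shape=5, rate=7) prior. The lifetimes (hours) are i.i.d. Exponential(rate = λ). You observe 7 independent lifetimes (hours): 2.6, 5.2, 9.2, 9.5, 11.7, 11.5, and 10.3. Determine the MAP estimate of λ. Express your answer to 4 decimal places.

The Exponential(rate=λ) likelihood is ∝ λ^n e^(−λΣtᵢ). Here n = 7 and Σtᵢ = 2.6 + 5.2 + 9.2 + 9.5 + 11.7 + 11.5 + 10.3 = 60.
Posterior ∝ λ^4e^(−7λ) · λ^7e^(−60λ) = λ^11e^(−67λ), i.e. Gamma(12, 67).
Mode = (a−1)/b = 11/67 ≈ 0.1642.

λ̂_MAP = 0.1642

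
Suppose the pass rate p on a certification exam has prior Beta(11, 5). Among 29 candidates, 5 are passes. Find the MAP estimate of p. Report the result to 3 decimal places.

p̂_MAP = 0.349

Prior: Beta(11, 5).
Data: 5 successes in 29 trials. The binomial likelihood contributes p^5(1−p)^24, so the posterior is Beta(11+5, 5+24) = Beta(16, 29).
For Beta(a, b) with a, b > 1 the mode is (a−1)/(a+b−2) = 15/43 ≈ 0.349.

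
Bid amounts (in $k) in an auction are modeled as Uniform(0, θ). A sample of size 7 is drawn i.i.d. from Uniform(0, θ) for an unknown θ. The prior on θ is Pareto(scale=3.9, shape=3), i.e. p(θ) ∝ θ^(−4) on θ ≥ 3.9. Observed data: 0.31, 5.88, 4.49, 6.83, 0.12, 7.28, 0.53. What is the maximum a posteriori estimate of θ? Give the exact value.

The Uniform(0, θ) likelihood is θ^(−n) for θ ≥ max(xᵢ), zero otherwise. Here max(xᵢ) = 7.28.
Posterior ∝ θ^(−4) · θ^(−7) = θ^(−11) on θ ≥ max(3.9, 7.28) = 7.28.
This density is strictly decreasing in θ, so the posterior mode lies at the lower boundary of the support.

θ̂_MAP = 7.28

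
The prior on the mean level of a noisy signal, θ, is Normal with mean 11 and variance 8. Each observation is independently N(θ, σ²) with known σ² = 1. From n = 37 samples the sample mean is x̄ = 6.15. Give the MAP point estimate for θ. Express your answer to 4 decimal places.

n = 37, x̄ = 6.15.
For a Normal prior and Normal likelihood with known variance, the posterior is Normal; its mode equals its mean, the precision-weighted average.
Prior precision 1/σ₀² = 1/8 = 0.125; data precision n/σ² = 37/1 = 37.
θ̂ = (0.125·11 + 37·6.15) / (0.125 + 37) = 228.925/37.125 = 9157/1485 ≈ 6.1663.

θ̂_MAP = 6.1663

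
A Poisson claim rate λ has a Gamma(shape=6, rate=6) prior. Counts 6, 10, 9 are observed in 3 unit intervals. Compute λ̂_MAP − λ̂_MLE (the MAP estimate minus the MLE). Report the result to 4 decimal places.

MAP − MLE = -5.0000

Σxᵢ = 25. Posterior is Gamma(31, 9); MAP = (31−1)/9 = 30/9 ≈ 3.33333.
MLE = x̄ = 25/3 ≈ 8.33333.
Difference = 30/9 − 25/3 = -5 ≈ -5.0000.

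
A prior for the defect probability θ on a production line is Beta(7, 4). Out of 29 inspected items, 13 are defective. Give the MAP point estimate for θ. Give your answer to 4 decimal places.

θ̂_MAP = 0.5000

Prior: Beta(7, 4).
Data: 13 successes in 29 trials. The binomial likelihood contributes θ^13(1−θ)^16, so the posterior is Beta(7+13, 4+16) = Beta(20, 20).
For Beta(a, b) with a, b > 1 the mode is (a−1)/(a+b−2) = 19/38 ≈ 0.5000.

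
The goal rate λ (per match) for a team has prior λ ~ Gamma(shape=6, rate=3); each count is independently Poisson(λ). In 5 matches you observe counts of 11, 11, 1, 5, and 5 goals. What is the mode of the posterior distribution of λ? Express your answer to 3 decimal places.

Σxᵢ = 11+11+1+5+5 = 33, with n = 5.
Posterior ∝ λ^5e^(−3λ) · λ^33e^(−5λ) = λ^38e^(−8λ), i.e. Gamma(shape=39, rate=8).
The mode of a Gamma(a, b) with a ≥ 1 (shape–rate) is (a−1)/b = 38/8 ≈ 4.750.

λ̂_MAP = 4.750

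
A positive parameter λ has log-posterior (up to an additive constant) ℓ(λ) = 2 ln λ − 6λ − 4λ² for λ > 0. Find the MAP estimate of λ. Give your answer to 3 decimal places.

λ̂_MAP = 0.250

ℓ'(λ) = 2/λ − 6 − 8λ. Setting this to zero and multiplying by λ: 8λ² + 6λ − 2 = 0.
λ = (−6 + √(6² + 4·8·2)) / (2·8) = (−6 + √100) / 16 = (−6 + 10)/16 = 1/4.
ℓ''(λ) = −2/λ² − 8 < 0, confirming a maximum.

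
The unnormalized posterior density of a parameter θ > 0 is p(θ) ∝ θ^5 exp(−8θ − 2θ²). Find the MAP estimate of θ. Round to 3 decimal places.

ℓ'(θ) = 5/θ − 8 − 4θ. Setting this to zero and multiplying by θ: 4θ² + 8θ − 5 = 0.
θ = (−8 + √(8² + 4·4·5)) / (2·4) = (−8 + √144) / 8 = (−8 + 12)/8 = 1/2.
ℓ''(θ) = −5/θ² − 4 < 0, confirming a maximum.

θ̂_MAP = 0.500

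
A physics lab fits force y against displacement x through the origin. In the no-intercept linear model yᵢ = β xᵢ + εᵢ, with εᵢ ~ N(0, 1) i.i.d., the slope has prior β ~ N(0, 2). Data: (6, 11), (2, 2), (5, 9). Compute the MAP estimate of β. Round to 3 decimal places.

log p(β | y) = −Σ(yᵢ − βxᵢ)²/(2·1) − β²/(2·2) + const.
Setting the derivative to zero: Σxᵢ(yᵢ − βxᵢ)/1 − β/2 = 0, so β = Σxᵢyᵢ / (Σxᵢ² + σ²/τ²).
Σxᵢyᵢ = 6·11 + 2·2 + 5·9 = 115; Σxᵢ² = 65; σ²/τ² = 0.5.
β̂_MAP = 115 / (65 + 0.5) = 115/65.5 ≈ 1.756.

β̂_MAP = 1.756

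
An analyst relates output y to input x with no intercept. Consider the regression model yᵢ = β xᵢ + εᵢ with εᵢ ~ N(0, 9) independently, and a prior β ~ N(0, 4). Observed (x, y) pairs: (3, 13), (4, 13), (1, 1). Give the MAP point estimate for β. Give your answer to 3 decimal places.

log p(β | y) = −Σ(yᵢ − βxᵢ)²/(2·9) − β²/(2·4) + const.
Setting the derivative to zero: Σxᵢ(yᵢ − βxᵢ)/9 − β/4 = 0, so β = Σxᵢyᵢ / (Σxᵢ² + σ²/τ²).
Σxᵢyᵢ = 3·13 + 4·13 + 1·1 = 92; Σxᵢ² = 26; σ²/τ² = 2.25.
β̂_MAP = 92 / (26 + 2.25) = 92/28.25 ≈ 3.257.

β̂_MAP = 3.257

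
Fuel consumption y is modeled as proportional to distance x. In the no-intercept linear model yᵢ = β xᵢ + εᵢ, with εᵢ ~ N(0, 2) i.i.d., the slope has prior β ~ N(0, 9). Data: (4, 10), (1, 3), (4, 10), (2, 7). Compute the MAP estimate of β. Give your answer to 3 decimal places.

β̂_MAP = 2.606

log p(β | y) = −Σ(yᵢ − βxᵢ)²/(2·2) − β²/(2·9) + const.
Setting the derivative to zero: Σxᵢ(yᵢ − βxᵢ)/2 − β/9 = 0, so β = Σxᵢyᵢ / (Σxᵢ² + σ²/τ²).
Σxᵢyᵢ = 4·10 + 1·3 + 4·10 + 2·7 = 97; Σxᵢ² = 37; σ²/τ² = 2/9.
β̂_MAP = 97 / (37 + 2/9) = 97/(335/9) = 873/335 ≈ 2.606.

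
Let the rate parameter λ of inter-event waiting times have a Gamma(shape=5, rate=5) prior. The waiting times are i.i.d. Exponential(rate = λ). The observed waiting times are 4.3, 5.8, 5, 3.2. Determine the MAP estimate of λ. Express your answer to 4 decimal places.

The Exponential(rate=λ) likelihood is ∝ λ^n e^(−λΣtᵢ). Here n = 4 and Σtᵢ = 4.3 + 5.8 + 5 + 3.2 = 18.3.
Posterior ∝ λ^4e^(−5λ) · λ^4e^(−18.3λ) = λ^8e^(−23.3λ), i.e. Gamma(9, 23.3).
Mode = (a−1)/b = 8/23.3 ≈ 0.3433.

λ̂_MAP = 0.3433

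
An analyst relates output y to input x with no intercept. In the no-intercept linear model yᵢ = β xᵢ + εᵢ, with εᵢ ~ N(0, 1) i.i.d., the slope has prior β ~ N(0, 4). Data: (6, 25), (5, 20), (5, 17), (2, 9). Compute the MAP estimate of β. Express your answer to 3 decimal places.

β̂_MAP = 3.911

log p(β | y) = −Σ(yᵢ − βxᵢ)²/(2·1) − β²/(2·4) + const.
Setting the derivative to zero: Σxᵢ(yᵢ − βxᵢ)/1 − β/4 = 0, so β = Σxᵢyᵢ / (Σxᵢ² + σ²/τ²).
Σxᵢyᵢ = 6·25 + 5·20 + 5·17 + 2·9 = 353; Σxᵢ² = 90; σ²/τ² = 0.25.
β̂_MAP = 353 / (90 + 0.25) = 353/90.25 ≈ 3.911.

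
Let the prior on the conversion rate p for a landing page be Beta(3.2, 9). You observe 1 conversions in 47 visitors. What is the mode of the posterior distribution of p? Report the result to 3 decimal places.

Prior: Beta(3.2, 9).
Data: 1 success in 47 trials. The binomial likelihood contributes p(1−p)^46, so the posterior is Beta(3.2+1, 9+46) = Beta(4.2, 55).
For Beta(a, b) with a, b > 1 the mode is (a−1)/(a+b−2) = 3.2/57.2 ≈ 0.056.

p̂_MAP = 0.056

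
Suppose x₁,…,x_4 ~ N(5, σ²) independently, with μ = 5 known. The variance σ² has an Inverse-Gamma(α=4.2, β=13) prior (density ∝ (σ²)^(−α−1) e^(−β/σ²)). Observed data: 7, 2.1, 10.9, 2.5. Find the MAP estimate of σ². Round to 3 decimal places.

Sum of squared deviations about the known mean: SS = (7−5)² + (2.1−5)² + (10.9−5)² + (2.5−5)² = 53.47.
The Normal likelihood contributes (σ²)^(−n/2) exp(−SS/(2σ²)), so the posterior is Inverse-Gamma(α + n/2, β + SS/2) = Inverse-Gamma(6.2, 39.735).
The mode of Inverse-Gamma(a, b) is b/(a+1) = 39.735/7.2 ≈ 5.519.

σ̂²_MAP = 5.519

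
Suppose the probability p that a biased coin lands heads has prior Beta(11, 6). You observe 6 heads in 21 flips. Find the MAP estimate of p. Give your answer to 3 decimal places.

Prior: Beta(11, 6).
Data: 6 successes in 21 trials. The binomial likelihood contributes p^6(1−p)^15, so the posterior is Beta(11+6, 6+15) = Beta(17, 21).
For Beta(a, b) with a, b > 1 the mode is (a−1)/(a+b−2) = 16/36 ≈ 0.444.

p̂_MAP = 0.444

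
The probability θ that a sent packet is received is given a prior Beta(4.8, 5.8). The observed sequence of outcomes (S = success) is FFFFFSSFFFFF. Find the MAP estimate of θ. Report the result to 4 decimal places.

Prior: Beta(4.8, 5.8).
Data: 2 successes in 12 trials (from the sequence). The binomial likelihood contributes θ^2(1−θ)^10, so the posterior is Beta(4.8+2, 5.8+10) = Beta(6.8, 15.8).
For Beta(a, b) with a, b > 1 the mode is (a−1)/(a+b−2) = 5.8/20.6 ≈ 0.2816.

θ̂_MAP = 0.2816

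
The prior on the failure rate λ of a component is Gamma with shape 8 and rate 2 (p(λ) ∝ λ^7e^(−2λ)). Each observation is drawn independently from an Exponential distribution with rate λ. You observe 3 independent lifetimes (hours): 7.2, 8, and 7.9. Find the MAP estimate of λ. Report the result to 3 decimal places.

The Exponential(rate=λ) likelihood is ∝ λ^n e^(−λΣtᵢ). Here n = 3 and Σtᵢ = 7.2 + 8 + 7.9 = 23.1.
Posterior ∝ λ^7e^(−2λ) · λ^3e^(−23.1λ) = λ^10e^(−25.1λ), i.e. Gamma(11, 25.1).
Mode = (a−1)/b = 10/25.1 ≈ 0.398.

λ̂_MAP = 0.398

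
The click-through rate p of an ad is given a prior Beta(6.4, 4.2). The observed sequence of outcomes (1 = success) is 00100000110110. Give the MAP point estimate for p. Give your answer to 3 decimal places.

Prior: Beta(6.4, 4.2).
Data: 5 successes in 14 trials (from the sequence). The binomial likelihood contributes p^5(1−p)^9, so the posterior is Beta(6.4+5, 4.2+9) = Beta(11.4, 13.2).
For Beta(a, b) with a, b > 1 the mode is (a−1)/(a+b−2) = 10.4/22.6 ≈ 0.460.

p̂_MAP = 0.460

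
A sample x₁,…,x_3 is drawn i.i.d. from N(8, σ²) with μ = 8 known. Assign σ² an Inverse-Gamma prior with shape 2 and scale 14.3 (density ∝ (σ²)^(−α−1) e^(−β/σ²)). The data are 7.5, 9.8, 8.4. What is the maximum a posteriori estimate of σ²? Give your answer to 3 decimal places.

Sum of squared deviations about the known mean: SS = (7.5−8)² + (9.8−8)² + (8.4−8)² = 3.65.
The Normal likelihood contributes (σ²)^(−n/2) exp(−SS/(2σ²)), so the posterior is Inverse-Gamma(α + n/2, β + SS/2) = Inverse-Gamma(3.5, 16.125).
The mode of Inverse-Gamma(a, b) is b/(a+1) = 16.125/4.5 ≈ 3.583.

σ̂²_MAP = 3.583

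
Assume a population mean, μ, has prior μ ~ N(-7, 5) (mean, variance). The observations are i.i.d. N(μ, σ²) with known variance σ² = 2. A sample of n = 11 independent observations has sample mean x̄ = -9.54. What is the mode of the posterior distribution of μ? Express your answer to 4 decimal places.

n = 11, x̄ = -9.54.
For a Normal prior and Normal likelihood with known variance, the posterior is Normal; its mode equals its mean, the precision-weighted average.
Prior precision 1/σ₀² = 1/5 = 0.2; data precision n/σ² = 11/2 = 5.5.
μ̂ = (0.2·(-7) + 5.5·(-9.54)) / (0.2 + 5.5) = (-53.87)/5.7 = -5387/570 ≈ -9.4509.

μ̂_MAP = -9.4509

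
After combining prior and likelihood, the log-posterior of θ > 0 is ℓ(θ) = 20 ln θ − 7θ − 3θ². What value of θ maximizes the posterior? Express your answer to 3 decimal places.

ℓ'(θ) = 20/θ − 7 − 6θ. Setting this to zero and multiplying by θ: 6θ² + 7θ − 20 = 0.
θ = (−7 + √(7² + 4·6·20)) / (2·6) = (−7 + √529) / 12 = (−7 + 23)/12 = 4/3.
ℓ''(θ) = −20/θ² − 6 < 0, confirming a maximum.

θ̂_MAP = 1.333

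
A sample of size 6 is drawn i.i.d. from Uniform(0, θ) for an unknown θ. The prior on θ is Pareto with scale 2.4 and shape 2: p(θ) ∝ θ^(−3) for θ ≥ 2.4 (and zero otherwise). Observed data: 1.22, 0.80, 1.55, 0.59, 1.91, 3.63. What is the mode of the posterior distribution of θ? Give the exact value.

The Uniform(0, θ) likelihood is θ^(−n) for θ ≥ max(xᵢ), zero otherwise. Here max(xᵢ) = 3.63.
Posterior ∝ θ^(−3) · θ^(−6) = θ^(−9) on θ ≥ max(2.4, 3.63) = 3.63.
This density is strictly decreasing in θ, so the posterior mode lies at the lower boundary of the support.

θ̂_MAP = 3.63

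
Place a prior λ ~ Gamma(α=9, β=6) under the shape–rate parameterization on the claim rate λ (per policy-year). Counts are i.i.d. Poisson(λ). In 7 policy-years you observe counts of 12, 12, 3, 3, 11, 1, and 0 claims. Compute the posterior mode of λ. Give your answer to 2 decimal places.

λ̂_MAP = 3.85

Σxᵢ = 12+12+3+3+11+1+0 = 42, with n = 7.
Posterior ∝ λ^8e^(−6λ) · λ^42e^(−7λ) = λ^50e^(−13λ), i.e. Gamma(shape=51, rate=13).
The mode of a Gamma(a, b) with a ≥ 1 (shape–rate) is (a−1)/b = 50/13 ≈ 3.85.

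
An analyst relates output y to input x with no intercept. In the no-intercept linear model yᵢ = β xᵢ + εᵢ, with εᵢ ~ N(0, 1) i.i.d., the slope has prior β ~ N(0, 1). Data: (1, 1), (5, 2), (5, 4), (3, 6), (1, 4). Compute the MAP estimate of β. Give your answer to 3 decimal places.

log p(β | y) = −Σ(yᵢ − βxᵢ)²/(2·1) − β²/(2·1) + const.
Setting the derivative to zero: Σxᵢ(yᵢ − βxᵢ)/1 − β/1 = 0, so β = Σxᵢyᵢ / (Σxᵢ² + σ²/τ²).
Σxᵢyᵢ = 1·1 + 5·2 + 5·4 + 3·6 + 1·4 = 53; Σxᵢ² = 61; σ²/τ² = 1.
β̂_MAP = 53 / (61 + 1) = 53/62 ≈ 0.855.

β̂_MAP = 0.855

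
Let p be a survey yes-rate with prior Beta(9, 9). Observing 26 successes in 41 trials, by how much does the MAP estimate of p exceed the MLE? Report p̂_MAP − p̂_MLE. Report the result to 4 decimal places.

MAP − MLE = -0.0377

Posterior is Beta(35, 24); MAP = (35−1)/(59−2) = 34/57 ≈ 0.59649.
MLE ignores the prior: p̂_MLE = k/n = 26/41 ≈ 0.63415.
Difference = 34/57 − 26/41 = -88/2337 ≈ -0.0377.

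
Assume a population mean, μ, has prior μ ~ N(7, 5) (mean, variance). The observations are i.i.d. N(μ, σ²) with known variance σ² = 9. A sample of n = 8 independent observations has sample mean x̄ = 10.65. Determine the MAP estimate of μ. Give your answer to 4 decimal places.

μ̂_MAP = 9.9796

n = 8, x̄ = 10.65.
For a Normal prior and Normal likelihood with known variance, the posterior is Normal; its mode equals its mean, the precision-weighted average.
Prior precision 1/σ₀² = 1/5 = 0.2; data precision n/σ² = 8/9.
μ̂ = (0.2·7 + (8/9)·10.65) / (0.2 + 8/9) = (163/15)/(49/45) = 489/49 ≈ 9.9796.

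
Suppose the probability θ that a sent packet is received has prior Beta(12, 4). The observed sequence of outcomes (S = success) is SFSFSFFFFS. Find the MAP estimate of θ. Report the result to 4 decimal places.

θ̂_MAP = 0.6250

Prior: Beta(12, 4).
Data: 4 successes in 10 trials (from the sequence). The binomial likelihood contributes θ^4(1−θ)^6, so the posterior is Beta(12+4, 4+6) = Beta(16, 10).
For Beta(a, b) with a, b > 1 the mode is (a−1)/(a+b−2) = 15/24 ≈ 0.6250.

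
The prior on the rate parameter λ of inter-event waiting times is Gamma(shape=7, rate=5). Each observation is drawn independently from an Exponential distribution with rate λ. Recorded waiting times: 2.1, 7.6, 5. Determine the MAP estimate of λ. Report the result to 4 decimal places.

λ̂_MAP = 0.4569

The Exponential(rate=λ) likelihood is ∝ λ^n e^(−λΣtᵢ). Here n = 3 and Σtᵢ = 2.1 + 7.6 + 5 = 14.7.
Posterior ∝ λ^6e^(−5λ) · λ^3e^(−14.7λ) = λ^9e^(−19.7λ), i.e. Gamma(10, 19.7).
Mode = (a−1)/b = 9/19.7 ≈ 0.4569.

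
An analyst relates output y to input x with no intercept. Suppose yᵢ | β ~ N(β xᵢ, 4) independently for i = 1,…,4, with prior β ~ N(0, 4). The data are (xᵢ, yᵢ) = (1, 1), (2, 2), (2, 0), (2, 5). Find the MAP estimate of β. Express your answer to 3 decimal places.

β̂_MAP = 1.071

log p(β | y) = −Σ(yᵢ − βxᵢ)²/(2·4) − β²/(2·4) + const.
Setting the derivative to zero: Σxᵢ(yᵢ − βxᵢ)/4 − β/4 = 0, so β = Σxᵢyᵢ / (Σxᵢ² + σ²/τ²).
Σxᵢyᵢ = 1·1 + 2·2 + 2·0 + 2·5 = 15; Σxᵢ² = 13; σ²/τ² = 1.
β̂_MAP = 15 / (13 + 1) = 15/14 ≈ 1.071.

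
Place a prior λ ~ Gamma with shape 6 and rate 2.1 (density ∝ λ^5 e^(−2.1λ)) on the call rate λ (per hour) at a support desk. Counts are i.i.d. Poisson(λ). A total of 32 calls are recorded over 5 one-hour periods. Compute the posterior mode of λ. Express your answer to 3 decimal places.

λ̂_MAP = 5.211

Σxᵢ = 32, n = 5.
Posterior ∝ λ^5e^(−2.1λ) · λ^32e^(−5λ) = λ^37e^(−7.1λ), i.e. Gamma(shape=38, rate=7.1).
The mode of a Gamma(a, b) with a ≥ 1 (shape–rate) is (a−1)/b = 37/7.1 ≈ 5.211.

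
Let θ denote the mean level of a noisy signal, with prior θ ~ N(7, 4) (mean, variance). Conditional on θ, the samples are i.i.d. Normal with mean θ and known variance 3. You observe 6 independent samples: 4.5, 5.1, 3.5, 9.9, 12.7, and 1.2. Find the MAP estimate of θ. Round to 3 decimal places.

n = 6; x̄ = (4.5 + 5.1 + 3.5 + 9.9 + 12.7 + 1.2)/6 = 36.9/6 = 6.15.
For a Normal prior and Normal likelihood with known variance, the posterior is Normal; its mode equals its mean, the precision-weighted average.
Prior precision 1/σ₀² = 1/4 = 0.25; data precision n/σ² = 6/3 = 2.
θ̂ = (0.25·7 + 2·6.15) / (0.25 + 2) = 14.05/2.25 = 281/45 ≈ 6.244.

θ̂_MAP = 6.244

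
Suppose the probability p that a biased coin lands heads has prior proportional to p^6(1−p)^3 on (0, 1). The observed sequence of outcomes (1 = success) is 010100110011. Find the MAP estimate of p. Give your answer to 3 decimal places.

The prior density ∝ p^6(1−p)^3 is the kernel of Beta(7, 4).
Data: 6 successes in 12 trials (from the sequence). The binomial likelihood contributes p^6(1−p)^6, so the posterior is Beta(7+6, 4+6) = Beta(13, 10).
For Beta(a, b) with a, b > 1 the mode is (a−1)/(a+b−2) = 12/21 ≈ 0.571.

p̂_MAP = 0.571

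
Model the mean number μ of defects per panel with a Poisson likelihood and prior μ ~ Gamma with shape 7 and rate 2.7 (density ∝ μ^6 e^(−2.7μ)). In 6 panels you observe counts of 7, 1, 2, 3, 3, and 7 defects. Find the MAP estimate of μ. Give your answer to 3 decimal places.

μ̂_MAP = 3.333

Σxᵢ = 7+1+2+3+3+7 = 23, with n = 6.
Posterior ∝ μ^6e^(−2.7μ) · μ^23e^(−6μ) = μ^29e^(−8.7μ), i.e. Gamma(shape=30, rate=8.7).
The mode of a Gamma(a, b) with a ≥ 1 (shape–rate) is (a−1)/b = 29/8.7 ≈ 3.333.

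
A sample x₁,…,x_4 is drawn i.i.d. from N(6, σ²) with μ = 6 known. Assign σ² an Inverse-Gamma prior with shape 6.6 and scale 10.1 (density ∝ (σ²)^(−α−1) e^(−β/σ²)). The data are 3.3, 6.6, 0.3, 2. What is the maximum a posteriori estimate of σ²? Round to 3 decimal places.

Sum of squared deviations about the known mean: SS = (3.3−6)² + (6.6−6)² + (0.3−6)² + (2−6)² = 56.14.
The Normal likelihood contributes (σ²)^(−n/2) exp(−SS/(2σ²)), so the posterior is Inverse-Gamma(α + n/2, β + SS/2) = Inverse-Gamma(8.6, 38.17).
The mode of Inverse-Gamma(a, b) is b/(a+1) = 38.17/9.6 ≈ 3.976.

σ̂²_MAP = 3.976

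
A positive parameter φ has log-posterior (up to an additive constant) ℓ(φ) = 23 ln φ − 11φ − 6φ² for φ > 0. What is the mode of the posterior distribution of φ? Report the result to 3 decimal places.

φ̂_MAP = 1.000

ℓ'(φ) = 23/φ − 11 − 12φ. Setting this to zero and multiplying by φ: 12φ² + 11φ − 23 = 0.
φ = (−11 + √(11² + 4·12·23)) / (2·12) = (−11 + √1225) / 24 = (−11 + 35)/24 = 1.
ℓ''(φ) = −23/φ² − 12 < 0, confirming a maximum.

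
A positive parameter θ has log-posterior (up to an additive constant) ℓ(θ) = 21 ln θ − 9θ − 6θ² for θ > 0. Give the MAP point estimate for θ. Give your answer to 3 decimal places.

ℓ'(θ) = 21/θ − 9 − 12θ. Setting this to zero and multiplying by θ: 12θ² + 9θ − 21 = 0.
θ = (−9 + √(9² + 4·12·21)) / (2·12) = (−9 + √1089) / 24 = (−9 + 33)/24 = 1.
ℓ''(θ) = −21/θ² − 12 < 0, confirming a maximum.

θ̂_MAP = 1.000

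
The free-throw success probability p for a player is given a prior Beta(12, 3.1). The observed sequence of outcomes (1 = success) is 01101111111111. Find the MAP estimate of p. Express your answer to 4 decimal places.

Prior: Beta(12, 3.1).
Data: 12 successes in 14 trials (from the sequence). The binomial likelihood contributes p^12(1−p)^2, so the posterior is Beta(12+12, 3.1+2) = Beta(24, 5.1).
For Beta(a, b) with a, b > 1 the mode is (a−1)/(a+b−2) = 23/27.1 ≈ 0.8487.

p̂_MAP = 0.8487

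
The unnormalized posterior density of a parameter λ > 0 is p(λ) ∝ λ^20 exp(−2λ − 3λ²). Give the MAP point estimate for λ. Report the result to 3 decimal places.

λ̂_MAP = 1.667

ℓ'(λ) = 20/λ − 2 − 6λ. Setting this to zero and multiplying by λ: 6λ² + 2λ − 20 = 0.
λ = (−2 + √(2² + 4·6·20)) / (2·6) = (−2 + √484) / 12 = (−2 + 22)/12 = 5/3.
ℓ''(λ) = −20/λ² − 6 < 0, confirming a maximum.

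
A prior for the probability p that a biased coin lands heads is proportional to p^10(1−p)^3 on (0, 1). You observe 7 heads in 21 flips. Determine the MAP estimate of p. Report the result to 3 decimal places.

p̂_MAP = 0.500

The prior density ∝ p^10(1−p)^3 is the kernel of Beta(11, 4).
Data: 7 successes in 21 trials. The binomial likelihood contributes p^7(1−p)^14, so the posterior is Beta(11+7, 4+14) = Beta(18, 18).
For Beta(a, b) with a, b > 1 the mode is (a−1)/(a+b−2) = 17/34 ≈ 0.500.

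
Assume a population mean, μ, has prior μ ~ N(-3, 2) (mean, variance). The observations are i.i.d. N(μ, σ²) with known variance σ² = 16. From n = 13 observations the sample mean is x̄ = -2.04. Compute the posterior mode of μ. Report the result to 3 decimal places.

n = 13, x̄ = -2.04.
For a Normal prior and Normal likelihood with known variance, the posterior is Normal; its mode equals its mean, the precision-weighted average.
Prior precision 1/σ₀² = 1/2 = 0.5; data precision n/σ² = 13/16 = 0.8125.
μ̂ = (0.5·(-3) + 0.8125·(-2.04)) / (0.5 + 0.8125) = (-3.1575)/1.3125 = -421/175 ≈ -2.406.

μ̂_MAP = -2.406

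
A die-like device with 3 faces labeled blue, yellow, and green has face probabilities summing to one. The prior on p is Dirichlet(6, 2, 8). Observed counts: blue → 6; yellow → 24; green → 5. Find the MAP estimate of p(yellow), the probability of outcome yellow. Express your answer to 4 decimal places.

The posterior is Dirichlet(αᵢ + nᵢ) = Dirichlet(12, 26, 13).
For a Dirichlet(a₁,…,a_K) with all aᵢ > 1, the mode has j-th component (aⱼ − 1)/(Σaᵢ − K).
Here Σaᵢ = 51 and K = 3, so p(yellow) = (26 − 1)/(51 − 3) = 25/48 ≈ 0.5208.

MAP estimate of p(yellow) = 0.5208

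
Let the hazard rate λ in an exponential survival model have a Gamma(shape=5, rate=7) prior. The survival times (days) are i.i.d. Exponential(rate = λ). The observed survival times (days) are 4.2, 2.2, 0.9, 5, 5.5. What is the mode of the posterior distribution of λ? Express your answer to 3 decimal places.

λ̂_MAP = 0.363

The Exponential(rate=λ) likelihood is ∝ λ^n e^(−λΣtᵢ). Here n = 5 and Σtᵢ = 4.2 + 2.2 + 0.9 + 5 + 5.5 = 17.8.
Posterior ∝ λ^4e^(−7λ) · λ^5e^(−17.8λ) = λ^9e^(−24.8λ), i.e. Gamma(10, 24.8).
Mode = (a−1)/b = 9/24.8 ≈ 0.363.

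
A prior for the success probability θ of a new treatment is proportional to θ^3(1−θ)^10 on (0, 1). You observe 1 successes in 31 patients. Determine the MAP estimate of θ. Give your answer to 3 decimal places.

θ̂_MAP = 0.091

The prior density ∝ θ^3(1−θ)^10 is the kernel of Beta(4, 11).
Data: 1 success in 31 trials. The binomial likelihood contributes θ(1−θ)^30, so the posterior is Beta(4+1, 11+30) = Beta(5, 41).
For Beta(a, b) with a, b > 1 the mode is (a−1)/(a+b−2) = 4/44 ≈ 0.091.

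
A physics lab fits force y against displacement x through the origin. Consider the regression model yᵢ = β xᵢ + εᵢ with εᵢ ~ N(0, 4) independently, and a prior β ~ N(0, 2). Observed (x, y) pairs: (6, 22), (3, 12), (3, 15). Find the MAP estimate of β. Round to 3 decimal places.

log p(β | y) = −Σ(yᵢ − βxᵢ)²/(2·4) − β²/(2·2) + const.
Setting the derivative to zero: Σxᵢ(yᵢ − βxᵢ)/4 − β/2 = 0, so β = Σxᵢyᵢ / (Σxᵢ² + σ²/τ²).
Σxᵢyᵢ = 6·22 + 3·12 + 3·15 = 213; Σxᵢ² = 54; σ²/τ² = 2.
β̂_MAP = 213 / (54 + 2) = 213/56 ≈ 3.804.

β̂_MAP = 3.804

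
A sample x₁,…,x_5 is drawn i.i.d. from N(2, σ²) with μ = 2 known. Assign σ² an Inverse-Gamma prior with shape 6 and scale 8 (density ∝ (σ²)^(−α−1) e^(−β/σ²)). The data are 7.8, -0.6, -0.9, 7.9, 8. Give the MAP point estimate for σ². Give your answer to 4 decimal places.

Sum of squared deviations about the known mean: SS = (7.8−2)² + (-0.6−2)² + (-0.9−2)² + (7.9−2)² + (8−2)² = 119.62.
The Normal likelihood contributes (σ²)^(−n/2) exp(−SS/(2σ²)), so the posterior is Inverse-Gamma(α + n/2, β + SS/2) = Inverse-Gamma(8.5, 67.81).
The mode of Inverse-Gamma(a, b) is b/(a+1) = 67.81/9.5 ≈ 7.1379.

σ̂²_MAP = 7.1379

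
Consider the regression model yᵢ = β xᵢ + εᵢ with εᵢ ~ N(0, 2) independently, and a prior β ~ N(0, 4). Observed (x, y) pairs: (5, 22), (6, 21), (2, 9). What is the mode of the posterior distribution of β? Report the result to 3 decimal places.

β̂_MAP = 3.878

log p(β | y) = −Σ(yᵢ − βxᵢ)²/(2·2) − β²/(2·4) + const.
Setting the derivative to zero: Σxᵢ(yᵢ − βxᵢ)/2 − β/4 = 0, so β = Σxᵢyᵢ / (Σxᵢ² + σ²/τ²).
Σxᵢyᵢ = 5·22 + 6·21 + 2·9 = 254; Σxᵢ² = 65; σ²/τ² = 0.5.
β̂_MAP = 254 / (65 + 0.5) = 254/65.5 ≈ 3.878.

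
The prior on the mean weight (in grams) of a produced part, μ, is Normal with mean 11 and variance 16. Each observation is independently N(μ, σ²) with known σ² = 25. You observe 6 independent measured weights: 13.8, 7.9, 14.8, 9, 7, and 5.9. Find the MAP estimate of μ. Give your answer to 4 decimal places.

n = 6; x̄ = (13.8 + 7.9 + 14.8 + 9 + 7 + 5.9)/6 = 58.4/6 = 146/15 ≈ 9.7333.
For a Normal prior and Normal likelihood with known variance, the posterior is Normal; its mode equals its mean, the precision-weighted average.
Prior precision 1/σ₀² = 1/16 = 0.0625; data precision n/σ² = 6/25 = 0.24.
μ̂ = (0.0625·11 + 0.24·(146/15)) / (0.0625 + 0.24) = 3.0235/0.3025 = 6047/605 ≈ 9.9950.

μ̂_MAP = 9.9950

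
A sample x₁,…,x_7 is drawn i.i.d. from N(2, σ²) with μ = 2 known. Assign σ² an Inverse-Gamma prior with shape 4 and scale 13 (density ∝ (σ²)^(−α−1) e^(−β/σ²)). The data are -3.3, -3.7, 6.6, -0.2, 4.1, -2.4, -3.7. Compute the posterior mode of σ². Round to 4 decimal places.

Sum of squared deviations about the known mean: SS = (-3.3−2)² + (-3.7−2)² + (6.6−2)² + (-0.2−2)² + (4.1−2)² + (-2.4−2)² + (-3.7−2)² = 142.84.
The Normal likelihood contributes (σ²)^(−n/2) exp(−SS/(2σ²)), so the posterior is Inverse-Gamma(α + n/2, β + SS/2) = Inverse-Gamma(7.5, 84.42).
The mode of Inverse-Gamma(a, b) is b/(a+1) = 84.42/8.5 ≈ 9.9318.

σ̂²_MAP = 9.9318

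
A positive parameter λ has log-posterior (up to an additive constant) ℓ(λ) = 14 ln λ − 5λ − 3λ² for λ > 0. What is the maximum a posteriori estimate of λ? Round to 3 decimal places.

λ̂_MAP = 1.167

ℓ'(λ) = 14/λ − 5 − 6λ. Setting this to zero and multiplying by λ: 6λ² + 5λ − 14 = 0.
λ = (−5 + √(5² + 4·6·14)) / (2·6) = (−5 + √361) / 12 = (−5 + 19)/12 = 7/6.
ℓ''(λ) = −14/λ² − 6 < 0, confirming a maximum.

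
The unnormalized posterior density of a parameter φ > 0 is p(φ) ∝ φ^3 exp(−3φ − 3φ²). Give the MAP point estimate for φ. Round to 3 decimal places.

ℓ'(φ) = 3/φ − 3 − 6φ. Setting this to zero and multiplying by φ: 6φ² + 3φ − 3 = 0.
φ = (−3 + √(3² + 4·6·3)) / (2·6) = (−3 + √81) / 12 = (−3 + 9)/12 = 1/2.
ℓ''(φ) = −3/φ² − 6 < 0, confirming a maximum.

φ̂_MAP = 0.500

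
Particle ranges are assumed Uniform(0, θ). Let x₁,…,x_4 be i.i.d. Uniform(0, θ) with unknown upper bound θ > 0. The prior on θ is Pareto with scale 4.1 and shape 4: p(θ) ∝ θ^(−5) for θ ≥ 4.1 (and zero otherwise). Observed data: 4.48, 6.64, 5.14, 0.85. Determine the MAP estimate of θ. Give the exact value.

The Uniform(0, θ) likelihood is θ^(−n) for θ ≥ max(xᵢ), zero otherwise. Here max(xᵢ) = 6.64.
Posterior ∝ θ^(−5) · θ^(−4) = θ^(−9) on θ ≥ max(4.1, 6.64) = 6.64.
This density is strictly decreasing in θ, so the posterior mode lies at the lower boundary of the support.

θ̂_MAP = 6.64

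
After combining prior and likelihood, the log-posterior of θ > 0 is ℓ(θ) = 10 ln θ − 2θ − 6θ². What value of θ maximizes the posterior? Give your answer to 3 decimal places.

θ̂_MAP = 0.833

ℓ'(θ) = 10/θ − 2 − 12θ. Setting this to zero and multiplying by θ: 12θ² + 2θ − 10 = 0.
θ = (−2 + √(2² + 4·12·10)) / (2·12) = (−2 + √484) / 24 = (−2 + 22)/24 = 5/6.
ℓ''(θ) = −10/θ² − 12 < 0, confirming a maximum.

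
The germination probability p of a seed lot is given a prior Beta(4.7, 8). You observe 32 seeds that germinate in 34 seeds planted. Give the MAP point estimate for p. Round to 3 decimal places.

Prior: Beta(4.7, 8).
Data: 32 successes in 34 trials. The binomial likelihood contributes p^32(1−p)^2, so the posterior is Beta(4.7+32, 8+2) = Beta(36.7, 10).
For Beta(a, b) with a, b > 1 the mode is (a−1)/(a+b−2) = 35.7/44.7 ≈ 0.799.

p̂_MAP = 0.799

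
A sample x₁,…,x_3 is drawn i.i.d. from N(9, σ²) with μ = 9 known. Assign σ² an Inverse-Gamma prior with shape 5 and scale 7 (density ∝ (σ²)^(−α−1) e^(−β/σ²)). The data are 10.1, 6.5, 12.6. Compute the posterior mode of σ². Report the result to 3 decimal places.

σ̂²_MAP = 2.295

Sum of squared deviations about the known mean: SS = (10.1−9)² + (6.5−9)² + (12.6−9)² = 20.42.
The Normal likelihood contributes (σ²)^(−n/2) exp(−SS/(2σ²)), so the posterior is Inverse-Gamma(α + n/2, β + SS/2) = Inverse-Gamma(6.5, 17.21).
The mode of Inverse-Gamma(a, b) is b/(a+1) = 17.21/7.5 ≈ 2.295.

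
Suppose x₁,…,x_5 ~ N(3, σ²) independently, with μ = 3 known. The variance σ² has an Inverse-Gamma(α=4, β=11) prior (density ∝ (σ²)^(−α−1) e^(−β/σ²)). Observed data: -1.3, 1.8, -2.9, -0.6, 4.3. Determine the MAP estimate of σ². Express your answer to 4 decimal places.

Sum of squared deviations about the known mean: SS = (-1.3−3)² + (1.8−3)² + (-2.9−3)² + (-0.6−3)² + (4.3−3)² = 69.39.
The Normal likelihood contributes (σ²)^(−n/2) exp(−SS/(2σ²)), so the posterior is Inverse-Gamma(α + n/2, β + SS/2) = Inverse-Gamma(6.5, 45.695).
The mode of Inverse-Gamma(a, b) is b/(a+1) = 45.695/7.5 ≈ 6.0927.

σ̂²_MAP = 6.0927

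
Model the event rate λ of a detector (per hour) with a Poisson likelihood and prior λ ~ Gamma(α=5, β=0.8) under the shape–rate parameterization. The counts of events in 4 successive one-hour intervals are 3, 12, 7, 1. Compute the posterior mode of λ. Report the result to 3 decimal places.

Σxᵢ = 3+12+7+1 = 23, with n = 4.
Posterior ∝ λ^4e^(−0.8λ) · λ^23e^(−4λ) = λ^27e^(−4.8λ), i.e. Gamma(shape=28, rate=4.8).
The mode of a Gamma(a, b) with a ≥ 1 (shape–rate) is (a−1)/b = 27/4.8 ≈ 5.625.

λ̂_MAP = 5.625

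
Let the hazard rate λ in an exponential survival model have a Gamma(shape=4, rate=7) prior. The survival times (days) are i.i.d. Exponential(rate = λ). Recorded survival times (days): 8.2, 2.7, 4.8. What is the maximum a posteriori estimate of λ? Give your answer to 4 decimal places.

λ̂_MAP = 0.2643

The Exponential(rate=λ) likelihood is ∝ λ^n e^(−λΣtᵢ). Here n = 3 and Σtᵢ = 8.2 + 2.7 + 4.8 = 15.7.
Posterior ∝ λ^3e^(−7λ) · λ^3e^(−15.7λ) = λ^6e^(−22.7λ), i.e. Gamma(7, 22.7).
Mode = (a−1)/b = 6/22.7 ≈ 0.2643.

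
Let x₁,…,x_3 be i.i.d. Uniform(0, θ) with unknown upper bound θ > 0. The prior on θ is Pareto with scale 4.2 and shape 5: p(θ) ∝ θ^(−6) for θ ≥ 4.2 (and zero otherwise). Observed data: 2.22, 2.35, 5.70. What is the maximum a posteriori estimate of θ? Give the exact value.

The Uniform(0, θ) likelihood is θ^(−n) for θ ≥ max(xᵢ), zero otherwise. Here max(xᵢ) = 5.70.
Posterior ∝ θ^(−6) · θ^(−3) = θ^(−9) on θ ≥ max(4.2, 5.70) = 5.70.
This density is strictly decreasing in θ, so the posterior mode lies at the lower boundary of the support.

θ̂_MAP = 5.70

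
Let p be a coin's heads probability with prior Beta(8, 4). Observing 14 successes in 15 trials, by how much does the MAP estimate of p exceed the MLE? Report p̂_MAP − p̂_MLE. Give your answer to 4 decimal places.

MAP − MLE = -0.0933

Posterior is Beta(22, 5); MAP = (22−1)/(27−2) = 21/25 ≈ 0.84000.
MLE ignores the prior: p̂_MLE = k/n = 14/15 ≈ 0.93333.
Difference = 21/25 − 14/15 = -7/75 ≈ -0.0933.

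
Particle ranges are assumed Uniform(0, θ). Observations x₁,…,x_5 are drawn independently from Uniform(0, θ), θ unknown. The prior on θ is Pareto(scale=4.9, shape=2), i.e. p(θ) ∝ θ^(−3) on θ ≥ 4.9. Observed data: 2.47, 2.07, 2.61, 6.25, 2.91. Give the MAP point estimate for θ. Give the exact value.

The Uniform(0, θ) likelihood is θ^(−n) for θ ≥ max(xᵢ), zero otherwise. Here max(xᵢ) = 6.25.
Posterior ∝ θ^(−3) · θ^(−5) = θ^(−8) on θ ≥ max(4.9, 6.25) = 6.25.
This density is strictly decreasing in θ, so the posterior mode lies at the lower boundary of the support.

θ̂_MAP = 6.25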